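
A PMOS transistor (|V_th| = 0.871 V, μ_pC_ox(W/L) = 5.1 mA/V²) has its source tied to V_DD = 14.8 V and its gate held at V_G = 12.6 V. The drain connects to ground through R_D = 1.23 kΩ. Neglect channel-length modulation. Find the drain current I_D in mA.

V_SG = V_DD − V_G = 14.8 − 12.6 = 2.2 V, so V_ov = 2.2 − 0.871 = 1.33 V.
Assume saturation: I_D = ½ k_p V_ov² = 0.5 × 5.1 × 1.33² = 4.5 mA, giving V_SD = V_DD − I_D R_D = 14.8 − 4.5 × 1.23 = 9.26 V.
V_SD = 9.26 V ≥ V_ov = 1.33 V, confirming saturation.

I_D = 4.50 mA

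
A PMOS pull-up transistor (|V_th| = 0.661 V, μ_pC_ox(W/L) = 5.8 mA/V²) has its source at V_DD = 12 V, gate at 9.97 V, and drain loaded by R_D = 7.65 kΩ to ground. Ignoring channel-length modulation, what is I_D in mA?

V_SG = V_DD − V_G = 12 − 9.97 = 2.03 V, so V_ov = 2.03 − 0.661 = 1.37 V.
Assume saturation: I_D = ½ k_p V_ov² = 0.5 × 5.8 × 1.37² = 5.44 mA, giving V_SD = V_DD − I_D R_D = 12 − 5.44 × 7.65 = -29.6 V.
But -29.6 V < V_ov = 1.37 V, so the device is actually in triode.
In triode I_D = k_p[V_ov V_SD − ½ V_SD²] and I_D = (V_DD − V_SD)/R_D. Equating: 22.2 V_SD² − 61.74 V_SD + 12 = 0, giving V_SD = 0.21 V (the root below V_ov).
I_D = (12 − 0.21) / 7.65 = 1.54 mA.

I_D = 1.54 mA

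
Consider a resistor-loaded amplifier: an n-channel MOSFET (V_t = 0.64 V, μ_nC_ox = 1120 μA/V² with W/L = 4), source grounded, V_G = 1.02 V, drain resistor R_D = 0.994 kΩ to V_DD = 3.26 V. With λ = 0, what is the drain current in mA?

I_D = 0.323 mA

V_GS = V_G = 1.02 V, so V_ov = 1.02 − 0.64 = 0.38 V.
k_n = μ_nC_ox · (W/L) = 4.48 mA/V².
Assume saturation: I_D = ½ k_n V_ov² = 0.5 × 4.48 × 0.38² = 0.323 mA, giving V_DS = V_DD − I_D R_D = 3.26 − 0.323 × 0.994 = 2.94 V.
V_DS = 2.94 V ≥ V_ov = 0.38 V, confirming saturation.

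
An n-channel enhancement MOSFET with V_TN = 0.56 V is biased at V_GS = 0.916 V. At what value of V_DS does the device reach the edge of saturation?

V_DS,sat = 0.356 V

The boundary between triode and saturation is V_DS = V_GS − V_TN = V_ov.
V_ov = 0.916 − 0.56 = 0.356 V.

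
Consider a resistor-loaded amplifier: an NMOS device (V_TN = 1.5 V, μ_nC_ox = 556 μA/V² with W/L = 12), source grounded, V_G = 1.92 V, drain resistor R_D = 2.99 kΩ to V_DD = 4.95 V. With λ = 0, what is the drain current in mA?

V_GS = V_G = 1.92 V, so V_ov = 1.92 − 1.5 = 0.42 V.
k_n = μ_nC_ox · (W/L) = 6.672 mA/V².
Assume saturation: I_D = ½ k_n V_ov² = 0.5 × 6.672 × 0.42² = 0.588 mA, giving V_DS = V_DD − I_D R_D = 4.95 − 0.588 × 2.99 = 3.19 V.
V_DS = 3.19 V ≥ V_ov = 0.42 V, confirming saturation.

I_D = 0.588 mA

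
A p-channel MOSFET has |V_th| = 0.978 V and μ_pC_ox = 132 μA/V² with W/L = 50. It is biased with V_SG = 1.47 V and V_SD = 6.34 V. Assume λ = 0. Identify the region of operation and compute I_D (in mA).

k_p = μ_pC_ox · (W/L) = 6.6 mA/V².
V_ov = V_SG − |V_th| = 1.47 − 0.978 = 0.492 V.
Since V_SD = 6.34 V ≥ V_ov = 0.492 V, the device is in saturation.
I_D = ½ k_p V_ov² = 0.5 × 6.6 × 0.492² = 0.799 mA.

Saturation; I_D = 0.799 mA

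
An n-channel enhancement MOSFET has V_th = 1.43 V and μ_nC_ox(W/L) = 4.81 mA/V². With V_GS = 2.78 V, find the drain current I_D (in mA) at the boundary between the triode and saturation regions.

I_D = 4.38 mA

At the boundary V_DS = V_ov = V_GS − V_th = 2.78 − 1.43 = 1.35 V.
I_D = ½ k_n V_ov² = 0.5 × 4.81 × 1.35² = 4.38 mA.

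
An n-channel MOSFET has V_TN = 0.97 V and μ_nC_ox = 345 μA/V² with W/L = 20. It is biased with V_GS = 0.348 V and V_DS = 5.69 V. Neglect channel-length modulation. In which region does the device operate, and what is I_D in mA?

Cutoff; I_D = 0 mA

V_GS = 0.348 V < V_TN = 0.97 V, so the transistor is in cutoff.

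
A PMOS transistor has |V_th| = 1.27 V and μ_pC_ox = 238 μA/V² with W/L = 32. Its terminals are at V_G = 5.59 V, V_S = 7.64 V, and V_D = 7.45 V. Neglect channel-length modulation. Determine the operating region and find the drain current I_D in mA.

Triode; I_D = 0.991 mA

V_SG = V_S − V_G = 7.64 − 5.59 = 2.05 V; V_SD = V_S − V_D = 7.64 − 7.45 = 0.19 V.
k_p = μ_pC_ox · (W/L) = 7.616 mA/V².
V_ov = V_SG − |V_th| = 2.05 − 1.27 = 0.78 V.
Since V_SD = 0.19 V < V_ov = 0.78 V, the device is in the triode region.
I_D = k_p [V_ov · V_SD − ½ V_SD²] = 7.616 × [0.78 × 0.19 − 0.5 × 0.19²] = 0.991 mA.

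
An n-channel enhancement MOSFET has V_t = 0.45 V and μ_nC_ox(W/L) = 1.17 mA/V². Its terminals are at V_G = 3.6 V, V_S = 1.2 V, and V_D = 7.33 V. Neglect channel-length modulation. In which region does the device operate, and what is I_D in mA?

Saturation; I_D = 2.22 mA

V_GS = V_G − V_S = 3.6 − 1.2 = 2.4 V; V_DS = V_D − V_S = 7.33 − 1.2 = 6.13 V.
V_ov = V_GS − V_t = 2.4 − 0.45 = 1.95 V.
Since V_DS = 6.13 V ≥ V_ov = 1.95 V, the device is in saturation.
I_D = ½ k_n V_ov² = 0.5 × 1.17 × 1.95² = 2.22 mA.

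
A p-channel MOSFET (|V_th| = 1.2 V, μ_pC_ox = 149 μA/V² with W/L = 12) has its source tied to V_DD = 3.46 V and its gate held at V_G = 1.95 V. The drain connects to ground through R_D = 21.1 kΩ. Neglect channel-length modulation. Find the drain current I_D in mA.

I_D = 0.0859 mA

V_SG = V_DD − V_G = 3.46 − 1.95 = 1.51 V, so V_ov = 1.51 − 1.2 = 0.31 V.
k_p = μ_pC_ox · (W/L) = 1.788 mA/V².
Assume saturation: I_D = ½ k_p V_ov² = 0.5 × 1.788 × 0.31² = 0.0859 mA, giving V_SD = V_DD − I_D R_D = 3.46 − 0.0859 × 21.1 = 1.65 V.
V_SD = 1.65 V ≥ V_ov = 0.31 V, confirming saturation.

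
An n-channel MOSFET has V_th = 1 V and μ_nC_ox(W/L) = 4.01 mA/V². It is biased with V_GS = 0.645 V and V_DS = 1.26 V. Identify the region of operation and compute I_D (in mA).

V_GS = 0.645 V < V_th = 1 V, so the transistor is in cutoff.

Cutoff; I_D = 0 mA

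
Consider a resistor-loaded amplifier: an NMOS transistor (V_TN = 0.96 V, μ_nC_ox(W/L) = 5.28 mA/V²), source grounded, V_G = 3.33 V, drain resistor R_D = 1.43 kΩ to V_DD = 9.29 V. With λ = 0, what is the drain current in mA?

I_D = 6.11 mA

V_GS = V_G = 3.33 V, so V_ov = 3.33 − 0.96 = 2.37 V.
Assume saturation: I_D = ½ k_n V_ov² = 0.5 × 5.28 × 2.37² = 14.8 mA, giving V_DS = V_DD − I_D R_D = 9.29 − 14.8 × 1.43 = -11.9 V.
But -11.9 V < V_ov = 2.37 V, so the device is actually in triode.
In triode I_D = k_n[V_ov V_DS − ½ V_DS²] and I_D = (V_DD − V_DS)/R_D. Equating: 3.78 V_DS² − 18.89 V_DS + 9.29 = 0, giving V_DS = 0.553 V (the root below V_ov).
I_D = (9.29 − 0.553) / 1.43 = 6.11 mA.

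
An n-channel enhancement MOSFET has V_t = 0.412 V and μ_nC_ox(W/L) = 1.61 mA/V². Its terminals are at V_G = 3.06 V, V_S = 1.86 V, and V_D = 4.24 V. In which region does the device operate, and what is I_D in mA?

V_GS = V_G − V_S = 3.06 − 1.86 = 1.2 V; V_DS = V_D − V_S = 4.24 − 1.86 = 2.38 V.
V_ov = V_GS − V_t = 1.2 − 0.412 = 0.788 V.
Since V_DS = 2.38 V ≥ V_ov = 0.788 V, the device is in saturation.
I_D = ½ k_n V_ov² = 0.5 × 1.61 × 0.788² = 0.5 mA.

Saturation; I_D = 0.500 mA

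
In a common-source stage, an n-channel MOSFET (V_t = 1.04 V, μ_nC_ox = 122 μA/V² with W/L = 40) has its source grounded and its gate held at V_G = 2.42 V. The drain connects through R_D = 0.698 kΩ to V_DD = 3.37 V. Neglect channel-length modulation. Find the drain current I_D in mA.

V_GS = V_G = 2.42 V, so V_ov = 2.42 − 1.04 = 1.38 V.
k_n = μ_nC_ox · (W/L) = 4.88 mA/V².
Assume saturation: I_D = ½ k_n V_ov² = 0.5 × 4.88 × 1.38² = 4.65 mA, giving V_DS = V_DD − I_D R_D = 3.37 − 4.65 × 0.698 = 0.127 V.
But 0.127 V < V_ov = 1.38 V, so the device is actually in triode.
In triode I_D = k_n[V_ov V_DS − ½ V_DS²] and I_D = (V_DD − V_DS)/R_D. Equating: 1.7 V_DS² − 5.701 V_DS + 3.37 = 0, giving V_DS = 0.767 V (the root below V_ov).
I_D = (3.37 − 0.767) / 0.698 = 3.73 mA.

I_D = 3.73 mA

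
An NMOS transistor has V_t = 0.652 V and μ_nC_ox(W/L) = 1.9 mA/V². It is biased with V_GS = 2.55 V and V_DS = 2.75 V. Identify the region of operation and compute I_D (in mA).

Saturation; I_D = 3.42 mA

V_ov = V_GS − V_t = 2.55 − 0.652 = 1.9 V.
Since V_DS = 2.75 V ≥ V_ov = 1.9 V, the device is in saturation.
I_D = ½ k_n V_ov² = 0.5 × 1.9 × 1.9² = 3.42 mA.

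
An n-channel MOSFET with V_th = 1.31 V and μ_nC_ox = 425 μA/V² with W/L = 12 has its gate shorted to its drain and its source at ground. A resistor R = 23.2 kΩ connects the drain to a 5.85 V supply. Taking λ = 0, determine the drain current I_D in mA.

With gate tied to drain, V_GS = V_DS ≥ V_GS − V_th, so the device is in saturation.
k_n = μ_nC_ox · (W/L) = 5.1 mA/V².
KCL at the drain: ½ k_n (V_GS − V_th)² = (V_DD − V_GS)/R.
Let x = V_GS − 1.31. Then 59.2 x² + x − 4.54 = 0, giving x = 0.269 V (positive root), so V_GS = 1.58 V.
I_D = (V_DD − V_GS)/R = (5.85 − 1.58) / 23.2 = 0.184 mA.

I_D = 0.184 mA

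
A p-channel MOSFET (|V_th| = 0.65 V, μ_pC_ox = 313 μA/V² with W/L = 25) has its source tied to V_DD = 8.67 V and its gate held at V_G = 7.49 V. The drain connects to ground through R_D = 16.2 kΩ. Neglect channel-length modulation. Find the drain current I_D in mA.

V_SG = V_DD − V_G = 8.67 − 7.49 = 1.18 V, so V_ov = 1.18 − 0.65 = 0.53 V.
k_p = μ_pC_ox · (W/L) = 7.825 mA/V².
Assume saturation: I_D = ½ k_p V_ov² = 0.5 × 7.825 × 0.53² = 1.1 mA, giving V_SD = V_DD − I_D R_D = 8.67 − 1.1 × 16.2 = -9.13 V.
But -9.13 V < V_ov = 0.53 V, so the device is actually in triode.
In triode I_D = k_p[V_ov V_SD − ½ V_SD²] and I_D = (V_DD − V_SD)/R_D. Equating: 63.4 V_SD² − 68.19 V_SD + 8.67 = 0, giving V_SD = 0.147 V (the root below V_ov).
I_D = (8.67 − 0.147) / 16.2 = 0.526 mA.

I_D = 0.526 mA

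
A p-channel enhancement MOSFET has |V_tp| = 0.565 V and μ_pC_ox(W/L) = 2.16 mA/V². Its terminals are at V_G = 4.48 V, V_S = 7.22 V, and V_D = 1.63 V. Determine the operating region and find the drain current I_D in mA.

V_SG = V_S − V_G = 7.22 − 4.48 = 2.74 V; V_SD = V_S − V_D = 7.22 − 1.63 = 5.59 V.
V_ov = V_SG − |V_tp| = 2.74 − 0.565 = 2.17 V.
Since V_SD = 5.59 V ≥ V_ov = 2.17 V, the device is in saturation.
I_D = ½ k_p V_ov² = 0.5 × 2.16 × 2.17² = 5.11 mA.

Saturation; I_D = 5.11 mA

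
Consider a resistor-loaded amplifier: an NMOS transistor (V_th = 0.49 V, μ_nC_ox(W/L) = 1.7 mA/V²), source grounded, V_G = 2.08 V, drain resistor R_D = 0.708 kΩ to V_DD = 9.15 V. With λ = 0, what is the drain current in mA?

I_D = 2.15 mA

V_GS = V_G = 2.08 V, so V_ov = 2.08 − 0.49 = 1.59 V.
Assume saturation: I_D = ½ k_n V_ov² = 0.5 × 1.7 × 1.59² = 2.15 mA, giving V_DS = V_DD − I_D R_D = 9.15 − 2.15 × 0.708 = 7.63 V.
V_DS = 7.63 V ≥ V_ov = 1.59 V, confirming saturation.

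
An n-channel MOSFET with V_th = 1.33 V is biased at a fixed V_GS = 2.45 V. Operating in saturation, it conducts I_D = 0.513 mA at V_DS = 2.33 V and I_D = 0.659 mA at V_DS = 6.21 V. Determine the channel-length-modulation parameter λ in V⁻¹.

λ = 0.0885 V⁻¹

With V_GS fixed, I_D ∝ (1 + λ V_DS) in saturation, so I_D2/I_D1 = (1 + λ V_DS2)/(1 + λ V_DS1).
0.659/0.513 = 1.285 = (1 + 6.21 λ)/(1 + 2.33 λ).
Solving: λ (I_D1 V_DS2 − I_D2 V_DS1) = I_D2 − I_D1, so λ = (0.659 − 0.513) / (0.513 × 6.21 − 0.659 × 2.33) = 0.146 / 1.65 = 0.0885 V⁻¹.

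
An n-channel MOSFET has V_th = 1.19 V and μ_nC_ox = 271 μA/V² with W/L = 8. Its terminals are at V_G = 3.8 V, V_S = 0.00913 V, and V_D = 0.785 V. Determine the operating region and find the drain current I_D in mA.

V_GS = V_G − V_S = 3.8 − 0.00913 = 3.79 V; V_DS = V_D − V_S = 0.785 − 0.00913 = 0.776 V.
k_n = μ_nC_ox · (W/L) = 2.168 mA/V².
V_ov = V_GS − V_th = 3.79 − 1.19 = 2.6 V.
Since V_DS = 0.776 V < V_ov = 2.6 V, the device is in the triode region.
I_D = k_n [V_ov · V_DS − ½ V_DS²] = 2.168 × [2.6 × 0.776 − 0.5 × 0.776²] = 3.72 mA.

Triode; I_D = 3.72 mA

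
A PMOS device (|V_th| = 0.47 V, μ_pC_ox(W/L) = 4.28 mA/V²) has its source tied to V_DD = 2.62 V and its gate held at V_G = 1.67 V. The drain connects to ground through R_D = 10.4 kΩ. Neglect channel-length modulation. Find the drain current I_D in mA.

V_SG = V_DD − V_G = 2.62 − 1.67 = 0.95 V, so V_ov = 0.95 − 0.47 = 0.48 V.
Assume saturation: I_D = ½ k_p V_ov² = 0.5 × 4.28 × 0.48² = 0.493 mA, giving V_SD = V_DD − I_D R_D = 2.62 − 0.493 × 10.4 = -2.51 V.
But -2.51 V < V_ov = 0.48 V, so the device is actually in triode.
In triode I_D = k_p[V_ov V_SD − ½ V_SD²] and I_D = (V_DD − V_SD)/R_D. Equating: 22.3 V_SD² − 22.37 V_SD + 2.62 = 0, giving V_SD = 0.135 V (the root below V_ov).
I_D = (2.62 − 0.135) / 10.4 = 0.239 mA.

I_D = 0.239 mA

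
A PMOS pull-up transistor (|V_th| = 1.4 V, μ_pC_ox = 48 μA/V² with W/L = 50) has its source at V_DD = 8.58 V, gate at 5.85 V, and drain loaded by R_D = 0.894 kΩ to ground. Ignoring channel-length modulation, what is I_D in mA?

I_D = 2.12 mA

V_SG = V_DD − V_G = 8.58 − 5.85 = 2.73 V, so V_ov = 2.73 − 1.4 = 1.33 V.
k_p = μ_pC_ox · (W/L) = 2.4 mA/V².
Assume saturation: I_D = ½ k_p V_ov² = 0.5 × 2.4 × 1.33² = 2.12 mA, giving V_SD = V_DD − I_D R_D = 8.58 − 2.12 × 0.894 = 6.68 V.
V_SD = 6.68 V ≥ V_ov = 1.33 V, confirming saturation.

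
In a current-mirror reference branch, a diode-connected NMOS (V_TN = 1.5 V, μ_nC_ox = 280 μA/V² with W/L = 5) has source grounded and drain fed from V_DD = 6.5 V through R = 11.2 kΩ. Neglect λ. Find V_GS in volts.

With gate tied to drain, V_GS = V_DS ≥ V_GS − V_TN, so the device is in saturation.
k_n = μ_nC_ox · (W/L) = 1.4 mA/V².
KCL at the drain: ½ k_n (V_GS − V_TN)² = (V_DD − V_GS)/R.
Let x = V_GS − 1.5. Then 7.84 x² + x − 5 = 0, giving x = 0.737 V (positive root), so V_GS = 2.24 V.
I_D = (V_DD − V_GS)/R = (6.5 − 2.24) / 11.2 = 0.381 mA.

V_GS = 2.24 V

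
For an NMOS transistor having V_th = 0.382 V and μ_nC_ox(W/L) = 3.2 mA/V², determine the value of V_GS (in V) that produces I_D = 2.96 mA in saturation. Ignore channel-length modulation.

V_GS = 1.74 V

In saturation I_D = ½ k_n (V_GS − V_th)², so V_GS − V_th = √(2 I_D / k_n) = √(2 × 2.96 / 3.2) = 1.36 V.
V_GS = 0.382 + 1.36 = 1.74 V.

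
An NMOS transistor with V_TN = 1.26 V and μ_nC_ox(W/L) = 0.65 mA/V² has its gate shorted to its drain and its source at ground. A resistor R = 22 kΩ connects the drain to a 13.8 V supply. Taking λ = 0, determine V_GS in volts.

V_GS = 2.52 V

With gate tied to drain, V_GS = V_DS ≥ V_GS − V_TN, so the device is in saturation.
KCL at the drain: ½ k_n (V_GS − V_TN)² = (V_DD − V_GS)/R.
Let x = V_GS − 1.26. Then 7.15 x² + x − 12.54 = 0, giving x = 1.26 V (positive root), so V_GS = 2.52 V.
I_D = (V_DD − V_GS)/R = (13.8 − 2.52) / 22 = 0.513 mA.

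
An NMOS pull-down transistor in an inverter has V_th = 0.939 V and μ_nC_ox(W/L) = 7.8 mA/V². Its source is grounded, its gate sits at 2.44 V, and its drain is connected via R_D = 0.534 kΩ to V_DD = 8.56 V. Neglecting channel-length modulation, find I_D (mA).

I_D = 8.79 mA

V_GS = V_G = 2.44 V, so V_ov = 2.44 − 0.939 = 1.5 V.
Assume saturation: I_D = ½ k_n V_ov² = 0.5 × 7.8 × 1.5² = 8.79 mA, giving V_DS = V_DD − I_D R_D = 8.56 − 8.79 × 0.534 = 3.87 V.
V_DS = 3.87 V ≥ V_ov = 1.5 V, confirming saturation.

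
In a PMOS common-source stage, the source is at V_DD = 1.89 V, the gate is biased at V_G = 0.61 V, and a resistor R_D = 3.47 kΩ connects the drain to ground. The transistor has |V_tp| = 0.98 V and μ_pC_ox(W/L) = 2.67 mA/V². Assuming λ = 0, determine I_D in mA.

I_D = 0.120 mA

V_SG = V_DD − V_G = 1.89 − 0.61 = 1.28 V, so V_ov = 1.28 − 0.98 = 0.3 V.
Assume saturation: I_D = ½ k_p V_ov² = 0.5 × 2.67 × 0.3² = 0.12 mA, giving V_SD = V_DD − I_D R_D = 1.89 − 0.12 × 3.47 = 1.47 V.
V_SD = 1.47 V ≥ V_ov = 0.3 V, confirming saturation.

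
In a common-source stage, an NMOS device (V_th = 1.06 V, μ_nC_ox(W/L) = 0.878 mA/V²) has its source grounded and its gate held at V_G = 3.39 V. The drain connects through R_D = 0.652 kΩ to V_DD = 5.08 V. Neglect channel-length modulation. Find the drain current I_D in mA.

I_D = 2.38 mA

V_GS = V_G = 3.39 V, so V_ov = 3.39 − 1.06 = 2.33 V.
Assume saturation: I_D = ½ k_n V_ov² = 0.5 × 0.878 × 2.33² = 2.38 mA, giving V_DS = V_DD − I_D R_D = 5.08 − 2.38 × 0.652 = 3.53 V.
V_DS = 3.53 V ≥ V_ov = 2.33 V, confirming saturation.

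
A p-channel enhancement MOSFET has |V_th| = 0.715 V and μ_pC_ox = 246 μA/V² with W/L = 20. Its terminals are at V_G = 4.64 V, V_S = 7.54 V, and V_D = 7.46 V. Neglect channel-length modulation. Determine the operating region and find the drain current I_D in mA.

V_SG = V_S − V_G = 7.54 − 4.64 = 2.9 V; V_SD = V_S − V_D = 7.54 − 7.46 = 0.08 V.
k_p = μ_pC_ox · (W/L) = 4.92 mA/V².
V_ov = V_SG − |V_th| = 2.9 − 0.715 = 2.19 V.
Since V_SD = 0.08 V < V_ov = 2.19 V, the device is in the triode region.
I_D = k_p [V_ov · V_SD − ½ V_SD²] = 4.92 × [2.19 × 0.08 − 0.5 × 0.08²] = 0.844 mA.

Triode; I_D = 0.844 mA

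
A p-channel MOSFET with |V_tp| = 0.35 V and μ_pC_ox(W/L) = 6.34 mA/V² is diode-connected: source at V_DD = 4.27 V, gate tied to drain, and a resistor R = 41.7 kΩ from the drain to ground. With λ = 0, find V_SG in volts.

With gate tied to drain, V_SG = V_SD ≥ V_SG − |V_tp|, so the device is in saturation.
KCL at the drain: ½ k_p (V_SG − |V_tp|)² = (V_DD − V_SG)/R.
Let x = V_SG − 0.35. Then 132 x² + x − 3.92 = 0, giving x = 0.168 V (positive root), so V_SG = 0.518 V.
I_D = (V_DD − V_SG)/R = (4.27 − 0.518) / 41.7 = 0.09 mA.

V_SG = 0.518 V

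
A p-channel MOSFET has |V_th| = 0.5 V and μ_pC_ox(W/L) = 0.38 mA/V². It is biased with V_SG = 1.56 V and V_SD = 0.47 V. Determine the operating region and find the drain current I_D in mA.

Triode; I_D = 0.147 mA

V_ov = V_SG − |V_th| = 1.56 − 0.5 = 1.06 V.
Since V_SD = 0.47 V < V_ov = 1.06 V, the device is in the triode region.
I_D = k_p [V_ov · V_SD − ½ V_SD²] = 0.38 × [1.06 × 0.47 − 0.5 × 0.47²] = 0.147 mA.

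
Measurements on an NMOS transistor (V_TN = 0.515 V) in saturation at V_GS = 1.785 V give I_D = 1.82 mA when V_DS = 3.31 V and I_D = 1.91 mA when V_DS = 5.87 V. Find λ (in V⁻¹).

λ = 0.0206 V⁻¹

With V_GS fixed, I_D ∝ (1 + λ V_DS) in saturation, so I_D2/I_D1 = (1 + λ V_DS2)/(1 + λ V_DS1).
1.91/1.82 = 1.049 = (1 + 5.87 λ)/(1 + 3.31 λ).
Solving: λ (I_D1 V_DS2 − I_D2 V_DS1) = I_D2 − I_D1, so λ = (1.91 − 1.82) / (1.82 × 5.87 − 1.91 × 3.31) = 0.09 / 4.36 = 0.0206 V⁻¹.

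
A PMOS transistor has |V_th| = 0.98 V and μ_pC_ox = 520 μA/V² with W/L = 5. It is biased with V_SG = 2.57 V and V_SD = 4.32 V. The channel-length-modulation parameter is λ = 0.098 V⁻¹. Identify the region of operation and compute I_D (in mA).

Saturation; I_D = 4.68 mA

k_p = μ_pC_ox · (W/L) = 2.6 mA/V².
V_ov = V_SG − |V_th| = 2.57 − 0.98 = 1.59 V.
Since V_SD = 4.32 V ≥ V_ov = 1.59 V, the device is in saturation.
I_D = ½ k_p V_ov² (1 + λ V_SD) = 0.5 × 2.6 × 1.59² × (1 + 0.098 × 4.32) = 4.68 mA.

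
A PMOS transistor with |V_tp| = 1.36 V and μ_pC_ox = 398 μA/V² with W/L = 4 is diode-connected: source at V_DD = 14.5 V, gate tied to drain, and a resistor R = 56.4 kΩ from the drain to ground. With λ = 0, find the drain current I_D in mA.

I_D = 0.224 mA

With gate tied to drain, V_SG = V_SD ≥ V_SG − |V_tp|, so the device is in saturation.
k_p = μ_pC_ox · (W/L) = 1.592 mA/V².
KCL at the drain: ½ k_p (V_SG − |V_tp|)² = (V_DD − V_SG)/R.
Let x = V_SG − 1.36. Then 44.9 x² + x − 13.14 = 0, giving x = 0.53 V (positive root), so V_SG = 1.89 V.
I_D = (V_DD − V_SG)/R = (14.5 − 1.89) / 56.4 = 0.224 mA.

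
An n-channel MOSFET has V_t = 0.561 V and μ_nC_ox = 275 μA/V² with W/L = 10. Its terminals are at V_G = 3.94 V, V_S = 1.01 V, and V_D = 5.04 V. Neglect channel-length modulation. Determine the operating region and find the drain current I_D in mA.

Saturation; I_D = 7.72 mA

V_GS = V_G − V_S = 3.94 − 1.01 = 2.93 V; V_DS = V_D − V_S = 5.04 − 1.01 = 4.03 V.
k_n = μ_nC_ox · (W/L) = 2.75 mA/V².
V_ov = V_GS − V_t = 2.93 − 0.561 = 2.37 V.
Since V_DS = 4.03 V ≥ V_ov = 2.37 V, the device is in saturation.
I_D = ½ k_n V_ov² = 0.5 × 2.75 × 2.37² = 7.72 mA.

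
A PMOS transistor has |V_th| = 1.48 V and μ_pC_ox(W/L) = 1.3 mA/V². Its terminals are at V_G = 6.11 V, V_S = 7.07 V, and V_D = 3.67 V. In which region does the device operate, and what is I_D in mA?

Cutoff; I_D = 0 mA

V_SG = V_S − V_G = 7.07 − 6.11 = 0.96 V; V_SD = V_S − V_D = 7.07 − 3.67 = 3.4 V.
V_SG = 0.96 V < |V_th| = 1.48 V, so the transistor is in cutoff.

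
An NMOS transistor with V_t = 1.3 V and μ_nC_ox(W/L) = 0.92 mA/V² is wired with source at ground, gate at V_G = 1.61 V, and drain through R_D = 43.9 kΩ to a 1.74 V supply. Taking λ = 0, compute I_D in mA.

I_D = 0.0357 mA

V_GS = V_G = 1.61 V, so V_ov = 1.61 − 1.3 = 0.31 V.
Assume saturation: I_D = ½ k_n V_ov² = 0.5 × 0.92 × 0.31² = 0.0442 mA, giving V_DS = V_DD − I_D R_D = 1.74 − 0.0442 × 43.9 = -0.201 V.
But -0.201 V < V_ov = 0.31 V, so the device is actually in triode.
In triode I_D = k_n[V_ov V_DS − ½ V_DS²] and I_D = (V_DD − V_DS)/R_D. Equating: 20.2 V_DS² − 13.52 V_DS + 1.74 = 0, giving V_DS = 0.174 V (the root below V_ov).
I_D = (1.74 − 0.174) / 43.9 = 0.0357 mA.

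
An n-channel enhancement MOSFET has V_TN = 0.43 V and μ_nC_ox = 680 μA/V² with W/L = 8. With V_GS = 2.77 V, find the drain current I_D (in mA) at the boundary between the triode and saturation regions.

I_D = 14.9 mA

At the boundary V_DS = V_ov = V_GS − V_TN = 2.77 − 0.43 = 2.34 V.
k_n = μ_nC_ox · (W/L) = 5.44 mA/V².
I_D = ½ k_n V_ov² = 0.5 × 5.44 × 2.34² = 14.9 mA.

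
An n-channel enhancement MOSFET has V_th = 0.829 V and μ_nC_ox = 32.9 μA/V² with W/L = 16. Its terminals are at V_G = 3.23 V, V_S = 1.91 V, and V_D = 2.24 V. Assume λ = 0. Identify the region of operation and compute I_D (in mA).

Triode; I_D = 0.0566 mA

V_GS = V_G − V_S = 3.23 − 1.91 = 1.32 V; V_DS = V_D − V_S = 2.24 − 1.91 = 0.33 V.
k_n = μ_nC_ox · (W/L) = 0.5264 mA/V².
V_ov = V_GS − V_th = 1.32 − 0.829 = 0.491 V.
Since V_DS = 0.33 V < V_ov = 0.491 V, the device is in the triode region.
I_D = k_n [V_ov · V_DS − ½ V_DS²] = 0.5264 × [0.491 × 0.33 − 0.5 × 0.33²] = 0.0566 mA.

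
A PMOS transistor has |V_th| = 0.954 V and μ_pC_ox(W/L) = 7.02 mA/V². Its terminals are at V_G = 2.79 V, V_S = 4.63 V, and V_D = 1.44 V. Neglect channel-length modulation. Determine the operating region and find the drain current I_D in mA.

V_SG = V_S − V_G = 4.63 − 2.79 = 1.84 V; V_SD = V_S − V_D = 4.63 − 1.44 = 3.19 V.
V_ov = V_SG − |V_th| = 1.84 − 0.954 = 0.886 V.
Since V_SD = 3.19 V ≥ V_ov = 0.886 V, the device is in saturation.
I_D = ½ k_p V_ov² = 0.5 × 7.02 × 0.886² = 2.76 mA.

Saturation; I_D = 2.76 mA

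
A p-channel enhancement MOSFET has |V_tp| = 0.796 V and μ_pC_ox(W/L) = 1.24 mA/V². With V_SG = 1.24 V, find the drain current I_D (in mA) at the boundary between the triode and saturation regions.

I_D = 0.122 mA

At the boundary V_SD = V_ov = V_SG − |V_tp| = 1.24 − 0.796 = 0.444 V.
I_D = ½ k_p V_ov² = 0.5 × 1.24 × 0.444² = 0.122 mA.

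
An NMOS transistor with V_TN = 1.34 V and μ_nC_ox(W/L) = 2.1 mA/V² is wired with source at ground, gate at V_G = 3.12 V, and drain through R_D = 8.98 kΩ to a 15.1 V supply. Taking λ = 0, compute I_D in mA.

V_GS = V_G = 3.12 V, so V_ov = 3.12 − 1.34 = 1.78 V.
Assume saturation: I_D = ½ k_n V_ov² = 0.5 × 2.1 × 1.78² = 3.33 mA, giving V_DS = V_DD − I_D R_D = 15.1 − 3.33 × 8.98 = -14.8 V.
But -14.8 V < V_ov = 1.78 V, so the device is actually in triode.
In triode I_D = k_n[V_ov V_DS − ½ V_DS²] and I_D = (V_DD − V_DS)/R_D. Equating: 9.43 V_DS² − 34.57 V_DS + 15.1 = 0, giving V_DS = 0.507 V (the root below V_ov).
I_D = (15.1 − 0.507) / 8.98 = 1.63 mA.

I_D = 1.63 mA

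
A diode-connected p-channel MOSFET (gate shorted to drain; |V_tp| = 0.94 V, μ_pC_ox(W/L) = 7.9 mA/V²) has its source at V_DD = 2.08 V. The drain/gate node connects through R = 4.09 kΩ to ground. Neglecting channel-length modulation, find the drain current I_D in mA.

I_D = 0.221 mA

With gate tied to drain, V_SG = V_SD ≥ V_SG − |V_tp|, so the device is in saturation.
KCL at the drain: ½ k_p (V_SG − |V_tp|)² = (V_DD − V_SG)/R.
Let x = V_SG − 0.94. Then 16.2 x² + x − 1.14 = 0, giving x = 0.236 V (positive root), so V_SG = 1.18 V.
I_D = (V_DD − V_SG)/R = (2.08 − 1.18) / 4.09 = 0.221 mA.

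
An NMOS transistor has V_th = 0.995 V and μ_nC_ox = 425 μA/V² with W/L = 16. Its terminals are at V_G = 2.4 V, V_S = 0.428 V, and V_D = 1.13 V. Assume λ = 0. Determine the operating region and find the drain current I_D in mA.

Triode; I_D = 2.99 mA

V_GS = V_G − V_S = 2.4 − 0.428 = 1.97 V; V_DS = V_D − V_S = 1.13 − 0.428 = 0.702 V.
k_n = μ_nC_ox · (W/L) = 6.8 mA/V².
V_ov = V_GS − V_th = 1.97 − 0.995 = 0.977 V.
Since V_DS = 0.702 V < V_ov = 0.977 V, the device is in the triode region.
I_D = k_n [V_ov · V_DS − ½ V_DS²] = 6.8 × [0.977 × 0.702 − 0.5 × 0.702²] = 2.99 mA.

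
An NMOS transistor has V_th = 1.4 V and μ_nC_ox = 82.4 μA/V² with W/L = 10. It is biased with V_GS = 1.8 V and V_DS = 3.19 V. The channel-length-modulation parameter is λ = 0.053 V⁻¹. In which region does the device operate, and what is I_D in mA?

Saturation; I_D = 0.0771 mA

k_n = μ_nC_ox · (W/L) = 0.824 mA/V².
V_ov = V_GS − V_th = 1.8 − 1.4 = 0.4 V.
Since V_DS = 3.19 V ≥ V_ov = 0.4 V, the device is in saturation.
I_D = ½ k_n V_ov² (1 + λ V_DS) = 0.5 × 0.824 × 0.4² × (1 + 0.053 × 3.19) = 0.0771 mA.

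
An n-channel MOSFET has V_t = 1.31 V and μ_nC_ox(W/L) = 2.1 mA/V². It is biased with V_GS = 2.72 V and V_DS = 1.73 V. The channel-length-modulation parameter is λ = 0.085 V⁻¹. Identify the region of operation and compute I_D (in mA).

V_ov = V_GS − V_t = 2.72 − 1.31 = 1.41 V.
Since V_DS = 1.73 V ≥ V_ov = 1.41 V, the device is in saturation.
I_D = ½ k_n V_ov² (1 + λ V_DS) = 0.5 × 2.1 × 1.41² × (1 + 0.085 × 1.73) = 2.39 mA.

Saturation; I_D = 2.39 mA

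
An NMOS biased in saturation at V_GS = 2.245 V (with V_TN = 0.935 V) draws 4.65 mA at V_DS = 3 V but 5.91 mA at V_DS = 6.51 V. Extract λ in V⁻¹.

With V_GS fixed, I_D ∝ (1 + λ V_DS) in saturation, so I_D2/I_D1 = (1 + λ V_DS2)/(1 + λ V_DS1).
5.91/4.65 = 1.271 = (1 + 6.51 λ)/(1 + 3 λ).
Solving: λ (I_D1 V_DS2 − I_D2 V_DS1) = I_D2 − I_D1, so λ = (5.91 − 4.65) / (4.65 × 6.51 − 5.91 × 3) = 1.26 / 12.5 = 0.1 V⁻¹.

λ = 0.100 V⁻¹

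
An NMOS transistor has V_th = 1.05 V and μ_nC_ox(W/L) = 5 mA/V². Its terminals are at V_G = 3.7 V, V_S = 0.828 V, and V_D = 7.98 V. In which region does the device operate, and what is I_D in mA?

V_GS = V_G − V_S = 3.7 − 0.828 = 2.87 V; V_DS = V_D − V_S = 7.98 − 0.828 = 7.15 V.
V_ov = V_GS − V_th = 2.87 − 1.05 = 1.82 V.
Since V_DS = 7.15 V ≥ V_ov = 1.82 V, the device is in saturation.
I_D = ½ k_n V_ov² = 0.5 × 5 × 1.82² = 8.3 mA.

Saturation; I_D = 8.30 mA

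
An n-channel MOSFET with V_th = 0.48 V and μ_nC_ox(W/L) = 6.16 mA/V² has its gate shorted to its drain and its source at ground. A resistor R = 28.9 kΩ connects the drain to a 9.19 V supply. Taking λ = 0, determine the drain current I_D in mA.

With gate tied to drain, V_GS = V_DS ≥ V_GS − V_th, so the device is in saturation.
KCL at the drain: ½ k_n (V_GS − V_th)² = (V_DD − V_GS)/R.
Let x = V_GS − 0.48. Then 89 x² + x − 8.71 = 0, giving x = 0.307 V (positive root), so V_GS = 0.787 V.
I_D = (V_DD − V_GS)/R = (9.19 − 0.787) / 28.9 = 0.291 mA.

I_D = 0.291 mA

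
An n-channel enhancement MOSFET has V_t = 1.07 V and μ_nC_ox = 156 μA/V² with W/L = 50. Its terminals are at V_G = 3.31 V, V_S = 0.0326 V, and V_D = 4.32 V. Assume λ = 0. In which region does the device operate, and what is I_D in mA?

V_GS = V_G − V_S = 3.31 − 0.0326 = 3.28 V; V_DS = V_D − V_S = 4.32 − 0.0326 = 4.29 V.
k_n = μ_nC_ox · (W/L) = 7.8 mA/V².
V_ov = V_GS − V_t = 3.28 − 1.07 = 2.21 V.
Since V_DS = 4.29 V ≥ V_ov = 2.21 V, the device is in saturation.
I_D = ½ k_n V_ov² = 0.5 × 7.8 × 2.21² = 19 mA.

Saturation; I_D = 19.0 mA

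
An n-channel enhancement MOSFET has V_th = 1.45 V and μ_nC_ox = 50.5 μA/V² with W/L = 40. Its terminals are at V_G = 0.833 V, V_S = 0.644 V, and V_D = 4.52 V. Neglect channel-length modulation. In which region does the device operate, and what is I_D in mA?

V_GS = V_G − V_S = 0.833 − 0.644 = 0.189 V; V_DS = V_D − V_S = 4.52 − 0.644 = 3.88 V.
V_GS = 0.189 V < V_th = 1.45 V, so the transistor is in cutoff.

Cutoff; I_D = 0 mA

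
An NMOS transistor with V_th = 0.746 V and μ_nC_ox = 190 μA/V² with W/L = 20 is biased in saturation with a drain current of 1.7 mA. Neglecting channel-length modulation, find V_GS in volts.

V_GS = 1.69 V

k_n = μ_nC_ox · (W/L) = 3.8 mA/V².
In saturation I_D = ½ k_n (V_GS − V_th)², so V_GS − V_th = √(2 I_D / k_n) = √(2 × 1.7 / 3.8) = 0.946 V.
V_GS = 0.746 + 0.946 = 1.69 V.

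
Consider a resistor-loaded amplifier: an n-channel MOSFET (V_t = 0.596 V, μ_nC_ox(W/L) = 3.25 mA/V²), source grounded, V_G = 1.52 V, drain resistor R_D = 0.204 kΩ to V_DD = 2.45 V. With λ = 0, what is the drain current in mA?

I_D = 1.39 mA

V_GS = V_G = 1.52 V, so V_ov = 1.52 − 0.596 = 0.924 V.
Assume saturation: I_D = ½ k_n V_ov² = 0.5 × 3.25 × 0.924² = 1.39 mA, giving V_DS = V_DD − I_D R_D = 2.45 − 1.39 × 0.204 = 2.17 V.
V_DS = 2.17 V ≥ V_ov = 0.924 V, confirming saturation.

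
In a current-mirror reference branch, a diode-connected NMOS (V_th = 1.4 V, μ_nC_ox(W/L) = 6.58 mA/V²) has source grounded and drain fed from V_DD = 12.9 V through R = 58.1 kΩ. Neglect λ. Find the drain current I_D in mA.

I_D = 0.194 mA

With gate tied to drain, V_GS = V_DS ≥ V_GS − V_th, so the device is in saturation.
KCL at the drain: ½ k_n (V_GS − V_th)² = (V_DD − V_GS)/R.
Let x = V_GS − 1.4. Then 191 x² + x − 11.5 = 0, giving x = 0.243 V (positive root), so V_GS = 1.64 V.
I_D = (V_DD − V_GS)/R = (12.9 − 1.64) / 58.1 = 0.194 mA.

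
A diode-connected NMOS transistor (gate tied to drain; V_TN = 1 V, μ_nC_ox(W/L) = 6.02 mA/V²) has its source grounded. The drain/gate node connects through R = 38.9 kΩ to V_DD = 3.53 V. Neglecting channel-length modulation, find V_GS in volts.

V_GS = 1.14 V

With gate tied to drain, V_GS = V_DS ≥ V_GS − V_TN, so the device is in saturation.
KCL at the drain: ½ k_n (V_GS − V_TN)² = (V_DD − V_GS)/R.
Let x = V_GS − 1. Then 117 x² + x − 2.53 = 0, giving x = 0.143 V (positive root), so V_GS = 1.14 V.
I_D = (V_DD − V_GS)/R = (3.53 − 1.14) / 38.9 = 0.0614 mA.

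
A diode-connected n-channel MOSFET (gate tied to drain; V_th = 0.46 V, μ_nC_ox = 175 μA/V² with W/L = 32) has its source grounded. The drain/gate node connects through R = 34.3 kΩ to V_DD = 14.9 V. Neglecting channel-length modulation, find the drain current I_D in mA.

I_D = 0.410 mA

With gate tied to drain, V_GS = V_DS ≥ V_GS − V_th, so the device is in saturation.
k_n = μ_nC_ox · (W/L) = 5.6 mA/V².
KCL at the drain: ½ k_n (V_GS − V_th)² = (V_DD − V_GS)/R.
Let x = V_GS − 0.46. Then 96 x² + x − 14.44 = 0, giving x = 0.383 V (positive root), so V_GS = 0.843 V.
I_D = (V_DD − V_GS)/R = (14.9 − 0.843) / 34.3 = 0.41 mA.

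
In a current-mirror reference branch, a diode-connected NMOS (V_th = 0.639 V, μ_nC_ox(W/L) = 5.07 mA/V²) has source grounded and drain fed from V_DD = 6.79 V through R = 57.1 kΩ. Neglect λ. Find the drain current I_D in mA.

I_D = 0.104 mA

With gate tied to drain, V_GS = V_DS ≥ V_GS − V_th, so the device is in saturation.
KCL at the drain: ½ k_n (V_GS − V_th)² = (V_DD − V_GS)/R.
Let x = V_GS − 0.639. Then 145 x² + x − 6.151 = 0, giving x = 0.203 V (positive root), so V_GS = 0.842 V.
I_D = (V_DD − V_GS)/R = (6.79 − 0.842) / 57.1 = 0.104 mA.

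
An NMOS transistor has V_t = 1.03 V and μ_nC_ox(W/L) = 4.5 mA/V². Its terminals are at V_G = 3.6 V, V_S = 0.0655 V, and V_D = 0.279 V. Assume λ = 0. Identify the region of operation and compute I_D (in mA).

Triode; I_D = 2.30 mA

V_GS = V_G − V_S = 3.6 − 0.0655 = 3.53 V; V_DS = V_D − V_S = 0.279 − 0.0655 = 0.214 V.
V_ov = V_GS − V_t = 3.53 − 1.03 = 2.5 V.
Since V_DS = 0.214 V < V_ov = 2.5 V, the device is in the triode region.
I_D = k_n [V_ov · V_DS − ½ V_DS²] = 4.5 × [2.5 × 0.214 − 0.5 × 0.214²] = 2.3 mA.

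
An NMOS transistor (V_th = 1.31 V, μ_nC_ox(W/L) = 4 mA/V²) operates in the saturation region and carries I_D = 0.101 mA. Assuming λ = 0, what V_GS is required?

In saturation I_D = ½ k_n (V_GS − V_th)², so V_GS − V_th = √(2 I_D / k_n) = √(2 × 0.101 / 4) = 0.225 V.
V_GS = 1.31 + 0.225 = 1.53 V.

V_GS = 1.53 V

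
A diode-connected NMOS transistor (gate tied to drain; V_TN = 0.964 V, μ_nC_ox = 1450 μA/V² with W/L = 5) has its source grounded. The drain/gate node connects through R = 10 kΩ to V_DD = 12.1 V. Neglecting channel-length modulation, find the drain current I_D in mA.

With gate tied to drain, V_GS = V_DS ≥ V_GS − V_TN, so the device is in saturation.
k_n = μ_nC_ox · (W/L) = 7.25 mA/V².
KCL at the drain: ½ k_n (V_GS − V_TN)² = (V_DD − V_GS)/R.
Let x = V_GS − 0.964. Then 36.2 x² + x − 11.14 = 0, giving x = 0.541 V (positive root), so V_GS = 1.5 V.
I_D = (V_DD − V_GS)/R = (12.1 − 1.5) / 10 = 1.06 mA.

I_D = 1.06 mA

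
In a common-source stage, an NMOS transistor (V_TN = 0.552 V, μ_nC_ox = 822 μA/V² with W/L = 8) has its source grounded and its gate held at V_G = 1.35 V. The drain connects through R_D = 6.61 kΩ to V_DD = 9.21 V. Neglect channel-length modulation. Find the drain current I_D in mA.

I_D = 1.34 mA

V_GS = V_G = 1.35 V, so V_ov = 1.35 − 0.552 = 0.798 V.
k_n = μ_nC_ox · (W/L) = 6.576 mA/V².
Assume saturation: I_D = ½ k_n V_ov² = 0.5 × 6.576 × 0.798² = 2.09 mA, giving V_DS = V_DD − I_D R_D = 9.21 − 2.09 × 6.61 = -4.63 V.
But -4.63 V < V_ov = 0.798 V, so the device is actually in triode.
In triode I_D = k_n[V_ov V_DS − ½ V_DS²] and I_D = (V_DD − V_DS)/R_D. Equating: 21.7 V_DS² − 35.69 V_DS + 9.21 = 0, giving V_DS = 0.321 V (the root below V_ov).
I_D = (9.21 − 0.321) / 6.61 = 1.34 mA.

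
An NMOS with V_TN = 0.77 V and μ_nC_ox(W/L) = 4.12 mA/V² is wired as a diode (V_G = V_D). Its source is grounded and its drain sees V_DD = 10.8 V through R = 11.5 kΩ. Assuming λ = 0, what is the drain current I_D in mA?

I_D = 0.817 mA

With gate tied to drain, V_GS = V_DS ≥ V_GS − V_TN, so the device is in saturation.
KCL at the drain: ½ k_n (V_GS − V_TN)² = (V_DD − V_GS)/R.
Let x = V_GS − 0.77. Then 23.7 x² + x − 10.03 = 0, giving x = 0.63 V (positive root), so V_GS = 1.4 V.
I_D = (V_DD − V_GS)/R = (10.8 − 1.4) / 11.5 = 0.817 mA.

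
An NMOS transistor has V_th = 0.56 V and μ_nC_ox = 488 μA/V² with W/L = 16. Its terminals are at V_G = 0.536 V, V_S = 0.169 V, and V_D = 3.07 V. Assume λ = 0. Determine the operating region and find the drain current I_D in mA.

V_GS = V_G − V_S = 0.536 − 0.169 = 0.367 V; V_DS = V_D − V_S = 3.07 − 0.169 = 2.9 V.
V_GS = 0.367 V < V_th = 0.56 V, so the transistor is in cutoff.

Cutoff; I_D = 0 mA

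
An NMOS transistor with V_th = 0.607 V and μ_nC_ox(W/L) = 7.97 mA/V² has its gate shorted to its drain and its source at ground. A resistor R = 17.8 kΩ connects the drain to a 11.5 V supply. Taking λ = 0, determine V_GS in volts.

With gate tied to drain, V_GS = V_DS ≥ V_GS − V_th, so the device is in saturation.
KCL at the drain: ½ k_n (V_GS − V_th)² = (V_DD − V_GS)/R.
Let x = V_GS − 0.607. Then 70.9 x² + x − 10.89 = 0, giving x = 0.385 V (positive root), so V_GS = 0.992 V.
I_D = (V_DD − V_GS)/R = (11.5 − 0.992) / 17.8 = 0.59 mA.

V_GS = 0.992 V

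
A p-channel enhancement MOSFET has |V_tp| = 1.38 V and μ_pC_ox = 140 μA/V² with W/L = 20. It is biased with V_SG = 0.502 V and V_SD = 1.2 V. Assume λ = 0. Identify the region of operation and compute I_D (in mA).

Cutoff; I_D = 0 mA

V_SG = 0.502 V < |V_tp| = 1.38 V, so the transistor is in cutoff.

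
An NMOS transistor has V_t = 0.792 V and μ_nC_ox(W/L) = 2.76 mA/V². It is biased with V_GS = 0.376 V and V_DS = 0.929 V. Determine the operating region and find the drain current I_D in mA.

Cutoff; I_D = 0 mA

V_GS = 0.376 V < V_t = 0.792 V, so the transistor is in cutoff.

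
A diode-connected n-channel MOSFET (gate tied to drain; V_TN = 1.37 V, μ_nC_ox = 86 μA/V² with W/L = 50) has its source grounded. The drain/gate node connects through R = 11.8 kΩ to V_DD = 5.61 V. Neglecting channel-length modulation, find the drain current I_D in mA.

With gate tied to drain, V_GS = V_DS ≥ V_GS − V_TN, so the device is in saturation.
k_n = μ_nC_ox · (W/L) = 4.3 mA/V².
KCL at the drain: ½ k_n (V_GS − V_TN)² = (V_DD − V_GS)/R.
Let x = V_GS − 1.37. Then 25.4 x² + x − 4.24 = 0, giving x = 0.39 V (positive root), so V_GS = 1.76 V.
I_D = (V_DD − V_GS)/R = (5.61 − 1.76) / 11.8 = 0.326 mA.

I_D = 0.326 mA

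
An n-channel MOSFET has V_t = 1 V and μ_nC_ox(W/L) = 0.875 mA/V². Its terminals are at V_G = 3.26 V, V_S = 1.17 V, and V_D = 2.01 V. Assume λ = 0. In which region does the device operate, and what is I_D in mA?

Triode; I_D = 0.492 mA

V_GS = V_G − V_S = 3.26 − 1.17 = 2.09 V; V_DS = V_D − V_S = 2.01 − 1.17 = 0.84 V.
V_ov = V_GS − V_t = 2.09 − 1 = 1.09 V.
Since V_DS = 0.84 V < V_ov = 1.09 V, the device is in the triode region.
I_D = k_n [V_ov · V_DS − ½ V_DS²] = 0.875 × [1.09 × 0.84 − 0.5 × 0.84²] = 0.492 mA.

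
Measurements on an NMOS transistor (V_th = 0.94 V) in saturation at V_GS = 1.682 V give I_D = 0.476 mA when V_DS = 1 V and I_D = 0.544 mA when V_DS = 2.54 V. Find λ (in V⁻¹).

With V_GS fixed, I_D ∝ (1 + λ V_DS) in saturation, so I_D2/I_D1 = (1 + λ V_DS2)/(1 + λ V_DS1).
0.544/0.476 = 1.143 = (1 + 2.54 λ)/(1 + 1 λ).
Solving: λ (I_D1 V_DS2 − I_D2 V_DS1) = I_D2 − I_D1, so λ = (0.544 − 0.476) / (0.476 × 2.54 − 0.544 × 1) = 0.068 / 0.665 = 0.102 V⁻¹.

λ = 0.102 V⁻¹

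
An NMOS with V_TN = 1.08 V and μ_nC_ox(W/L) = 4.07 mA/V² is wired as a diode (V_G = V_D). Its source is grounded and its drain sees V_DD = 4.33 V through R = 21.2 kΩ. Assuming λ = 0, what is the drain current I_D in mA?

I_D = 0.141 mA

With gate tied to drain, V_GS = V_DS ≥ V_GS − V_TN, so the device is in saturation.
KCL at the drain: ½ k_n (V_GS − V_TN)² = (V_DD − V_GS)/R.
Let x = V_GS − 1.08. Then 43.1 x² + x − 3.25 = 0, giving x = 0.263 V (positive root), so V_GS = 1.34 V.
I_D = (V_DD − V_GS)/R = (4.33 − 1.34) / 21.2 = 0.141 mA.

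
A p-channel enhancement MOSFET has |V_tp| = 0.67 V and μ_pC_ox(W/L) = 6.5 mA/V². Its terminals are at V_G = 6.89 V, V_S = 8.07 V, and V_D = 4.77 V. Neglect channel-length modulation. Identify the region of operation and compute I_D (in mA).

Saturation; I_D = 0.845 mA

V_SG = V_S − V_G = 8.07 − 6.89 = 1.18 V; V_SD = V_S − V_D = 8.07 − 4.77 = 3.3 V.
V_ov = V_SG − |V_tp| = 1.18 − 0.67 = 0.51 V.
Since V_SD = 3.3 V ≥ V_ov = 0.51 V, the device is in saturation.
I_D = ½ k_p V_ov² = 0.5 × 6.5 × 0.51² = 0.845 mA.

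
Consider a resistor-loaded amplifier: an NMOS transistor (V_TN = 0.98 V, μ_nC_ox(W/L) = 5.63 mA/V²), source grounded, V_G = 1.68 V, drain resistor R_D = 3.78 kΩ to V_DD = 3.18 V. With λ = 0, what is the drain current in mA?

V_GS = V_G = 1.68 V, so V_ov = 1.68 − 0.98 = 0.7 V.
Assume saturation: I_D = ½ k_n V_ov² = 0.5 × 5.63 × 0.7² = 1.38 mA, giving V_DS = V_DD − I_D R_D = 3.18 − 1.38 × 3.78 = -2.03 V.
But -2.03 V < V_ov = 0.7 V, so the device is actually in triode.
In triode I_D = k_n[V_ov V_DS − ½ V_DS²] and I_D = (V_DD − V_DS)/R_D. Equating: 10.6 V_DS² − 15.9 V_DS + 3.18 = 0, giving V_DS = 0.238 V (the root below V_ov).
I_D = (3.18 − 0.238) / 3.78 = 0.778 mA.

I_D = 0.778 mA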